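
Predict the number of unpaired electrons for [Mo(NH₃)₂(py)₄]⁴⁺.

2

Ligand charges: ammonia is neutral; pyridine is neutral. With an overall charge of +4 the molybdenum centre must be in the +4 oxidation state.
Mo sits in group 6, so the d-electron count is 6 − 4 = 2.
In an octahedral field the d² configuration is t₂g²e_g⁰ (only one arrangement possible), giving 2 unpaired electrons.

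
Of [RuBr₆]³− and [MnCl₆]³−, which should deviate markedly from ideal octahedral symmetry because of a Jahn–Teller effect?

[MnCl₆]³−

[RuBr₆]³−: Each bromide is −1; balancing the −3 overall charge requires Ru(III). Group 8 minus oxidation state 3 gives a d⁵ configuration. A 4d ion has a large Δₒ and is invariably low-spin. The d⁵ configuration leaves the e_g set evenly filled (or empty) — no strong Jahn–Teller driving force.
[MnCl₆]³−: Summing ligand charges against the −3 overall charge gives an oxidation state of +3 for manganese. Mn sits in group 7, so the d-electron count is 7 − 3 = 4. Chloride is a weak-field ligand for a first-row metal, so the complex is high-spin. The t₂g³e_g¹ (high-spin) configuration has an unevenly filled e_g set; the Jahn–Teller theorem predicts a tetragonal distortion (typically axial elongation) to lift the degeneracy.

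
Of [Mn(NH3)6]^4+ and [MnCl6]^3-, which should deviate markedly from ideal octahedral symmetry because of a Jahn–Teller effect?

[Mn(NH3)6]^4+: Ammonia is neutral; balancing the +4 overall charge requires Mn(IV). Manganese is a group-7 element; Mn(IV) is therefore d³. The d³ configuration leaves the e_g set evenly filled (or empty) — no strong Jahn–Teller driving force.
[MnCl6]^3-: Each chloride is −1; balancing the −3 overall charge requires Mn(III). Manganese is a group-7 element; Mn(III) is therefore d⁴. Chloride is a weak-field ligand for a first-row metal, so the complex is high-spin. The t₂g³e_g¹ (high-spin) configuration has an unevenly filled e_g set; the Jahn–Teller theorem predicts a tetragonal distortion (typically axial elongation) to lift the degeneracy.

[MnCl6]^3-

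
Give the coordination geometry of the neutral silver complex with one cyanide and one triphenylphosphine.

Summing ligand charges against the 0 overall charge gives an oxidation state of +1 for silver.
Group 11 minus oxidation state 1 gives a d¹⁰ configuration.
Coordination number: 2.
A d¹⁰ ion with only two ligands adopts a linear arrangement (sp hybridisation; no CFSE preference).

linear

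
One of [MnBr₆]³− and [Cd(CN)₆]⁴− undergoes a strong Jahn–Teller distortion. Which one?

[MnBr₆]³−

[MnBr₆]³−: Summing ligand charges against the −3 overall charge gives an oxidation state of +3 for manganese. Manganese is a group-7 element; Mn(III) is therefore d⁴. Bromide is a weak-field ligand for a first-row metal, so the complex is high-spin. The t₂g³e_g¹ (high-spin) configuration has an unevenly filled e_g set; the Jahn–Teller theorem predicts a tetragonal distortion (typically axial elongation) to lift the degeneracy.
[Cd(CN)₆]⁴−: Ligand charges: each cyanide is −1. With an overall charge of −4 the cadmium centre must be in the +2 oxidation state. Group 12 minus oxidation state 2 gives a d¹⁰ configuration. The d¹⁰ configuration leaves the e_g set evenly filled (or empty) — no strong Jahn–Teller driving force.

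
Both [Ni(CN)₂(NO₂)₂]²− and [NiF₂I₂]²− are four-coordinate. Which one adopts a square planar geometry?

[Ni(CN)₂(NO₂)₂]²−

For [Ni(CN)₂(NO₂)₂]²−: Each cyanide is −1; each nitro (N-bound nitrite) is −1; balancing the −2 overall charge requires Ni(II). Ni sits in group 10, so the d-electron count is 10 − 2 = 8. Cyanide and nitro (N-bound nitrite) are strong-field ligands (high in the spectrochemical series). A 3d d⁸ ion with strong-field ligands gains enough CFSE to favour square planar over tetrahedral. → square planar.
For [NiF₂I₂]²−: Summing ligand charges against the −2 overall charge gives an oxidation state of +2 for nickel. Ni sits in group 10, so the d-electron count is 10 − 2 = 8. Fluoride and iodide are weak-field ligands. With weak-field ligands the CFSE gain from square planar is small, so a 3d d⁸ ion takes the sterically preferred tetrahedral geometry. → tetrahedral.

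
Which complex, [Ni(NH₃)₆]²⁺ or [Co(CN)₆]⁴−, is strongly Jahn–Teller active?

[Co(CN)₆]⁴−

[Ni(NH₃)₆]²⁺: Ammonia is neutral; balancing the +2 overall charge requires Ni(II). Ni sits in group 10, so the d-electron count is 10 − 2 = 8. The d⁸ configuration leaves the e_g set evenly filled (or empty) — no strong Jahn–Teller driving force.
[Co(CN)₆]⁴−: Summing ligand charges against the −4 overall charge gives an oxidation state of +2 for cobalt. Group 9 minus oxidation state 2 gives a d⁷ configuration. Cyanide is a strong-field ligand (high in the spectrochemical series) for a first-row metal, so the complex is low-spin. The t₂g⁶e_g¹ (low-spin) configuration has an unevenly filled e_g set; the Jahn–Teller theorem predicts a tetragonal distortion (typically axial elongation) to lift the degeneracy.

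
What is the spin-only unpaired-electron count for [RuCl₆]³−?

Each chloride is −1; balancing the −3 overall charge requires Ru(III).
Group 8 minus oxidation state 3 gives a d⁵ configuration.
The spin state decides the count: a 4d ion has a large Δₒ and is invariably low-spin.
An octahedral low-spin d⁵ ion is t₂g⁵e_g⁰, giving 1 unpaired electron.

1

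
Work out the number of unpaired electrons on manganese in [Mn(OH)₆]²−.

3 unpaired electrons

Ligand charges: each hydroxide is −1. With an overall charge of −2 the manganese centre must be in the +4 oxidation state.
Mn sits in group 7, so the d-electron count is 7 − 4 = 3.
In an octahedral field the d³ configuration is t₂g³e_g⁰ (only one arrangement possible), giving 3 unpaired electrons.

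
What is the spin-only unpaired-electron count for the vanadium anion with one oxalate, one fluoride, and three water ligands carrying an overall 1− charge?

Ligand charges: each oxalate is −2; each fluoride is −1; water is neutral. With an overall charge of −1 the vanadium centre must be in the +2 oxidation state.
Group 5 minus oxidation state 2 gives a d³ configuration.
Counting donor atoms: 1×oxalate (bidentate) → 2 donors; 1×fluoride (monodentate) → 1 donor; 3×water (monodentate) → 3 donors. Coordination number = 6.
In an octahedral field the d³ configuration is t₂g³e_g⁰ (only one arrangement possible), giving 3 unpaired electrons.

3 unpaired electrons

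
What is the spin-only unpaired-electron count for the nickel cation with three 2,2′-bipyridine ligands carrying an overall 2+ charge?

2 unpaired electrons

Summing ligand charges against the +2 overall charge gives an oxidation state of +2 for nickel.
Nickel is a group-10 element; Ni(II) is therefore d⁸.
Counting donor atoms: 3×2,2′-bipyridine (bidentate) → 6 donors. Coordination number = 6.
In an octahedral field the d⁸ configuration is t₂g⁶e_g² (only one arrangement possible), giving 2 unpaired electrons.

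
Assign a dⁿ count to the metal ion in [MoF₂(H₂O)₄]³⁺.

Summing ligand charges against the +3 overall charge gives an oxidation state of +5 for molybdenum.
Group 6 minus oxidation state 5 gives a d¹ configuration.

d1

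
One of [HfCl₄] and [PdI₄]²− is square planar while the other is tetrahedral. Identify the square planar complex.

[PdI₄]²−

For [HfCl₄]: Ligand charges: each chloride is −1. With an overall charge of 0 the hafnium centre must be in the +4 oxidation state. Hafnium is a group-4 element; Hf(IV) is therefore d⁰. A d⁰ ion has no crystal-field stabilisation preference between square planar and tetrahedral, so four ligands adopt the sterically favoured tetrahedral geometry. → tetrahedral.
For [PdI₄]²−: Each iodide is −1; balancing the −2 overall charge requires Pd(II). Palladium is a group-10 element; Pd(II) is therefore d⁸. A 4d d⁸ ion has a large crystal-field splitting; square planar leaves the high-energy d_{x²−y²} orbital empty and maximises CFSE. → square planar.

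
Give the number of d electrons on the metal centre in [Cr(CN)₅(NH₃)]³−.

d⁴

Ligand charges: each cyanide is −1; ammonia is neutral. With an overall charge of −3 the chromium centre must be in the +2 oxidation state.
Chromium is a group-6 element; Cr(II) is therefore d⁴.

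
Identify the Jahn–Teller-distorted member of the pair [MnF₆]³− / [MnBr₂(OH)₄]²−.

[MnF₆]³−

[MnF₆]³−: Summing ligand charges against the −3 overall charge gives an oxidation state of +3 for manganese. Manganese is a group-7 element; Mn(III) is therefore d⁴. Fluoride is a weak-field ligand for a first-row metal, so the complex is high-spin. The t₂g³e_g¹ (high-spin) configuration has an unevenly filled e_g set; the Jahn–Teller theorem predicts a tetragonal distortion (typically axial elongation) to lift the degeneracy.
[MnBr₂(OH)₄]²−: Each bromide is −1; each hydroxide is −1; balancing the −2 overall charge requires Mn(IV). Mn sits in group 7, so the d-electron count is 7 − 4 = 3. The d³ configuration leaves the e_g set evenly filled (or empty) — no strong Jahn–Teller driving force.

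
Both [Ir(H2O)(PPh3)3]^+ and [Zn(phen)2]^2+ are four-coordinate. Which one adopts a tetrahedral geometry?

[Zn(phen)2]^2+

For [Ir(H2O)(PPh3)3]^+: Summing ligand charges against the +1 overall charge gives an oxidation state of +1 for iridium. Iridium is a group-9 element; Ir(I) is therefore d⁸. A 5d d⁸ ion has a large crystal-field splitting; square planar leaves the high-energy d_{x²−y²} orbital empty and maximises CFSE. → square planar.
For [Zn(phen)2]^2+: 1,10-phenanthroline is neutral; balancing the +2 overall charge requires Zn(II). Group 12 minus oxidation state 2 gives a d¹⁰ configuration. A d¹⁰ ion has no crystal-field stabilisation preference between square planar and tetrahedral, so four ligands adopt the sterically favoured tetrahedral geometry. → tetrahedral.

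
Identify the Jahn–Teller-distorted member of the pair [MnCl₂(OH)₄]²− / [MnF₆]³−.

[MnCl₂(OH)₄]²−: Ligand charges: each chloride is −1; each hydroxide is −1. With an overall charge of −2 the manganese centre must be in the +4 oxidation state. Group 7 minus oxidation state 4 gives a d³ configuration. The d³ configuration leaves the e_g set evenly filled (or empty) — no strong Jahn–Teller driving force.
[MnF₆]³−: Ligand charges: each fluoride is −1. With an overall charge of −3 the manganese centre must be in the +3 oxidation state. Group 7 minus oxidation state 3 gives a d⁴ configuration. Fluoride is a weak-field ligand for a first-row metal, so the complex is high-spin. The t₂g³e_g¹ (high-spin) configuration has an unevenly filled e_g set; the Jahn–Teller theorem predicts a tetragonal distortion (typically axial elongation) to lift the degeneracy.

[MnF₆]³−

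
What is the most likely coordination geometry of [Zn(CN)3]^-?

trigonal planar

Summing ligand charges against the −1 overall charge gives an oxidation state of +2 for zinc.
Zn sits in group 12, so the d-electron count is 12 − 2 = 10.
With 3 monodentate ligands the coordination number is 3.
Three ligands around a d¹⁰ centre minimise repulsion in a trigonal-planar arrangement.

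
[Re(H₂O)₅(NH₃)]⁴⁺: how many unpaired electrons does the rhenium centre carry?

Ligand charges: water is neutral; ammonia is neutral. With an overall charge of +4 the rhenium centre must be in the +4 oxidation state.
Re sits in group 7, so the d-electron count is 7 − 4 = 3.
In an octahedral field the d³ configuration is t₂g³e_g⁰ (only one arrangement possible), giving 3 unpaired electrons.

3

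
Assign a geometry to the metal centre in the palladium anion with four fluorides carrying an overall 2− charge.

Each fluoride is −1; balancing the −2 overall charge requires Pd(II).
Group 10 minus oxidation state 2 gives a d⁸ configuration.
Coordination number: 4.
A 4d d⁸ ion has a large crystal-field splitting; square planar leaves the high-energy d_{x²−y²} orbital empty and maximises CFSE.

square planar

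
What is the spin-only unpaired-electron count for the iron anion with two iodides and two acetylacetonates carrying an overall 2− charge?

4

Summing ligand charges against the −2 overall charge gives an oxidation state of +2 for iron.
Iron is a group-8 element; Fe(II) is therefore d⁶.
Counting donor atoms: 2×iodide (monodentate) → 2 donors; 2×acetylacetonate (bidentate) → 4 donors. Coordination number = 6.
The spin state decides the count: Acetylacetonate and iodide are weak-field ligands for a first-row metal, so the complex is high-spin.
An octahedral high-spin d⁶ ion is t₂g⁴e_g², giving 4 unpaired electrons.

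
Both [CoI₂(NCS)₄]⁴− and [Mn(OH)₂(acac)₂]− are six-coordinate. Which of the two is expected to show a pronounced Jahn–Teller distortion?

[Mn(OH)₂(acac)₂]−

[CoI₂(NCS)₄]⁴−: Each iodide is −1; each isothiocyanate is −1; balancing the −4 overall charge requires Co(II). Cobalt is a group-9 element; Co(II) is therefore d⁷. Iodide and isothiocyanate are weak-field ligands for a first-row metal, so the complex is high-spin. The d⁷ configuration leaves the e_g set evenly filled (or empty) — no strong Jahn–Teller driving force.
[Mn(OH)₂(acac)₂]−: Each hydroxide is −1; each acetylacetonate is −1; balancing the −1 overall charge requires Mn(III). Group 7 minus oxidation state 3 gives a d⁴ configuration. Acetylacetonate and hydroxide are weak-field ligands for a first-row metal, so the complex is high-spin. The t₂g³e_g¹ (high-spin) configuration has an unevenly filled e_g set; the Jahn–Teller theorem predicts a tetragonal distortion (typically axial elongation) to lift the degeneracy.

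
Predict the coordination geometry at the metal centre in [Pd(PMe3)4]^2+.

Summing ligand charges against the +2 overall charge gives an oxidation state of +2 for palladium.
Group 10 minus oxidation state 2 gives a d⁸ configuration.
With 4 monodentate ligands the coordination number is 4.
A 4d d⁸ ion has a large crystal-field splitting; square planar leaves the high-energy d_{x²−y²} orbital empty and maximises CFSE.

square planar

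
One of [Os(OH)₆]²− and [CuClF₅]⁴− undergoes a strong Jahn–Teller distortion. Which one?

[CuClF₅]⁴−

[Os(OH)₆]²−: Ligand charges: each hydroxide is −1. With an overall charge of −2 the osmium centre must be in the +4 oxidation state. Osmium is a group-8 element; Os(IV) is therefore d⁴. A 5d ion has a large Δₒ and is invariably low-spin. The d⁴ configuration leaves the e_g set evenly filled (or empty) — no strong Jahn–Teller driving force.
[CuClF₅]⁴−: Summing ligand charges against the −4 overall charge gives an oxidation state of +2 for copper. Copper is a group-11 element; Cu(II) is therefore d⁹. The t₂g⁶e_g³ configuration has an unevenly filled e_g set; the Jahn–Teller theorem predicts a tetragonal distortion (typically axial elongation) to lift the degeneracy.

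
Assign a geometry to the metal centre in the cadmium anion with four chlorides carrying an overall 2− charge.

tetrahedral

Summing ligand charges against the −2 overall charge gives an oxidation state of +2 for cadmium.
Cadmium is a group-12 element; Cd(II) is therefore d¹⁰.
Coordination number: 4.
A d¹⁰ ion has no crystal-field stabilisation preference between square planar and tetrahedral, so four ligands adopt the sterically favoured tetrahedral geometry.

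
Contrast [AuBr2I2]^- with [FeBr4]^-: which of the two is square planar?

[AuBr2I2]^-

For [AuBr2I2]^-: Ligand charges: each bromide is −1; each iodide is −1. With an overall charge of −1 the gold centre must be in the +3 oxidation state. Group 11 minus oxidation state 3 gives a d⁸ configuration. A 5d d⁸ ion has a large crystal-field splitting; square planar leaves the high-energy d_{x²−y²} orbital empty and maximises CFSE. → square planar.
For [FeBr4]^-: Ligand charges: each bromide is −1. With an overall charge of −1 the iron centre must be in the +3 oxidation state. Fe sits in group 8, so the d-electron count is 8 − 3 = 5. A high-spin d⁵ ion has zero CFSE in either geometry, so four ligands adopt the sterically favoured tetrahedral geometry. → tetrahedral.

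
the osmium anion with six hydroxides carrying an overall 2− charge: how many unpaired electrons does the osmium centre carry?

2

Summing ligand charges against the −2 overall charge gives an oxidation state of +4 for osmium.
Os sits in group 8, so the d-electron count is 8 − 4 = 4.
The spin state decides the count: a 5d ion has a large Δₒ and is invariably low-spin.
An octahedral low-spin d⁴ ion is t₂g⁴e_g⁰, giving 2 unpaired electrons.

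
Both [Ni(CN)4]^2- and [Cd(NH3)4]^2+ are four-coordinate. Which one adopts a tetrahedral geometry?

For [Ni(CN)4]^2-: Ligand charges: each cyanide is −1. With an overall charge of −2 the nickel centre must be in the +2 oxidation state. Group 10 minus oxidation state 2 gives a d⁸ configuration. Cyanide is a strong-field ligand (high in the spectrochemical series). A 3d d⁸ ion with strong-field ligands gains enough CFSE to favour square planar over tetrahedral. → square planar.
For [Cd(NH3)4]^2+: Ligand charges: ammonia is neutral. With an overall charge of +2 the cadmium centre must be in the +2 oxidation state. Cd sits in group 12, so the d-electron count is 12 − 2 = 10. A d¹⁰ ion has no crystal-field stabilisation preference between square planar and tetrahedral, so four ligands adopt the sterically favoured tetrahedral geometry. → tetrahedral.

[Cd(NH3)4]^2+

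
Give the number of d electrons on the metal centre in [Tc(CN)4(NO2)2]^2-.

d3

Ligand charges: each cyanide is −1; each nitro (N-bound nitrite) is −1. With an overall charge of −2 the technetium centre must be in the +4 oxidation state.
Group 7 minus oxidation state 4 gives a d³ configuration.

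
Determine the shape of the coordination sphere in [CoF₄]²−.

tetrahedral

Ligand charges: each fluoride is −1. With an overall charge of −2 the cobalt centre must be in the +2 oxidation state.
Co sits in group 9, so the d-electron count is 9 − 2 = 7.
Coordination number: 4.
Fluoride is a weak-field ligand.
For a high-spin 3d d⁷ ion with weak-field ligands the small Δₜ gives little square-planar CFSE advantage, so four ligands adopt the sterically favoured tetrahedral geometry.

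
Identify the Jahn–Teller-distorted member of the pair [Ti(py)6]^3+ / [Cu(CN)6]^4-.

[Cu(CN)6]^4-

[Ti(py)6]^3+: Ligand charges: pyridine is neutral. With an overall charge of +3 the titanium centre must be in the +3 oxidation state. Group 4 minus oxidation state 3 gives a d¹ configuration. The d¹ configuration leaves the e_g set evenly filled (or empty) — no strong Jahn–Teller driving force.
[Cu(CN)6]^4-: Each cyanide is −1; balancing the −4 overall charge requires Cu(II). Group 11 minus oxidation state 2 gives a d⁹ configuration. The t₂g⁶e_g³ configuration has an unevenly filled e_g set; the Jahn–Teller theorem predicts a tetragonal distortion (typically axial elongation) to lift the degeneracy.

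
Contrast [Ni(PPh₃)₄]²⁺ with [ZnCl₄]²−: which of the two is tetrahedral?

[ZnCl₄]²−

For [Ni(PPh₃)₄]²⁺: Triphenylphosphine is neutral; balancing the +2 overall charge requires Ni(II). Ni sits in group 10, so the d-electron count is 10 − 2 = 8. Triphenylphosphine is a strong-field ligand (high in the spectrochemical series). A 3d d⁸ ion with strong-field ligands gains enough CFSE to favour square planar over tetrahedral. → square planar.
For [ZnCl₄]²−: Summing ligand charges against the −2 overall charge gives an oxidation state of +2 for zinc. Group 12 minus oxidation state 2 gives a d¹⁰ configuration. A d¹⁰ ion has no crystal-field stabilisation preference between square planar and tetrahedral, so four ligands adopt the sterically favoured tetrahedral geometry. → tetrahedral.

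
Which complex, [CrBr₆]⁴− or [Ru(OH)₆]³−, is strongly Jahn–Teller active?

[CrBr₆]⁴−: Ligand charges: each bromide is −1. With an overall charge of −4 the chromium centre must be in the +2 oxidation state. Cr sits in group 6, so the d-electron count is 6 − 2 = 4. Bromide is a weak-field ligand for a first-row metal, so the complex is high-spin. The t₂g³e_g¹ (high-spin) configuration has an unevenly filled e_g set; the Jahn–Teller theorem predicts a tetragonal distortion (typically axial elongation) to lift the degeneracy.
[Ru(OH)₆]³−: Summing ligand charges against the −3 overall charge gives an oxidation state of +3 for ruthenium. Ru sits in group 8, so the d-electron count is 8 − 3 = 5. A 4d ion has a large Δₒ and is invariably low-spin. The d⁵ configuration leaves the e_g set evenly filled (or empty) — no strong Jahn–Teller driving force.

[CrBr₆]⁴−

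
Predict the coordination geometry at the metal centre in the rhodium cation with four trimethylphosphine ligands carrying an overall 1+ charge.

Summing ligand charges against the +1 overall charge gives an oxidation state of +1 for rhodium.
Rhodium is a group-9 element; Rh(I) is therefore d⁸.
With 4 monodentate ligands the coordination number is 4.
A 4d d⁸ ion has a large crystal-field splitting; square planar leaves the high-energy d_{x²−y²} orbital empty and maximises CFSE.

square planar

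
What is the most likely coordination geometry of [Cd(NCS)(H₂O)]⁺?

Ligand charges: each isothiocyanate is −1; water is neutral. With an overall charge of +1 the cadmium centre must be in the +2 oxidation state.
Cd sits in group 12, so the d-electron count is 12 − 2 = 10.
With 2 monodentate ligands the coordination number is 2.
A d¹⁰ ion with only two ligands adopts a linear arrangement (sp hybridisation; no CFSE preference).

linear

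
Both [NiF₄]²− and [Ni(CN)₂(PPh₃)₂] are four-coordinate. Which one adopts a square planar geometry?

[Ni(CN)₂(PPh₃)₂]

For [NiF₄]²−: Ligand charges: each fluoride is −1. With an overall charge of −2 the nickel centre must be in the +2 oxidation state. Ni sits in group 10, so the d-electron count is 10 − 2 = 8. Fluoride is a weak-field ligand. With weak-field ligands the CFSE gain from square planar is small, so a 3d d⁸ ion takes the sterically preferred tetrahedral geometry. → tetrahedral.
For [Ni(CN)₂(PPh₃)₂]: Each cyanide is −1; triphenylphosphine is neutral; balancing the 0 overall charge requires Ni(II). Nickel is a group-10 element; Ni(II) is therefore d⁸. Cyanide and triphenylphosphine are strong-field ligands (high in the spectrochemical series). A 3d d⁸ ion with strong-field ligands gains enough CFSE to favour square planar over tetrahedral. → square planar.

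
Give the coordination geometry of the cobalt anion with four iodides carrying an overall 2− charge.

tetrahedral

Ligand charges: each iodide is −1. With an overall charge of −2 the cobalt centre must be in the +2 oxidation state.
Co sits in group 9, so the d-electron count is 9 − 2 = 7.
With 4 monodentate ligands the coordination number is 4.
Iodide is a weak-field ligand.
For a high-spin 3d d⁷ ion with weak-field ligands the small Δₜ gives little square-planar CFSE advantage, so four ligands adopt the sterically favoured tetrahedral geometry.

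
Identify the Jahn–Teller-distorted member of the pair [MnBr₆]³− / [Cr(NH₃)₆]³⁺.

[MnBr₆]³−

[MnBr₆]³−: Each bromide is −1; balancing the −3 overall charge requires Mn(III). Mn sits in group 7, so the d-electron count is 7 − 3 = 4. Bromide is a weak-field ligand for a first-row metal, so the complex is high-spin. The t₂g³e_g¹ (high-spin) configuration has an unevenly filled e_g set; the Jahn–Teller theorem predicts a tetragonal distortion (typically axial elongation) to lift the degeneracy.
[Cr(NH₃)₆]³⁺: Summing ligand charges against the +3 overall charge gives an oxidation state of +3 for chromium. Group 6 minus oxidation state 3 gives a d³ configuration. The d³ configuration leaves the e_g set evenly filled (or empty) — no strong Jahn–Teller driving force.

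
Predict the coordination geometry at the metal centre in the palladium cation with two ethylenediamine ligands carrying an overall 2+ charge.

Ligand charges: ethylenediamine is neutral. With an overall charge of +2 the palladium centre must be in the +2 oxidation state.
Group 10 minus oxidation state 2 gives a d⁸ configuration.
Counting donor atoms: 2×ethylenediamine (bidentate) → 4 donors. Coordination number = 4.
A 4d d⁸ ion has a large crystal-field splitting; square planar leaves the high-energy d_{x²−y²} orbital empty and maximises CFSE.

square planar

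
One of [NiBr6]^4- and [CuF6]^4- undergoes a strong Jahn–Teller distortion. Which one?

[NiBr6]^4-: Each bromide is −1; balancing the −4 overall charge requires Ni(II). Group 10 minus oxidation state 2 gives a d⁸ configuration. The d⁸ configuration leaves the e_g set evenly filled (or empty) — no strong Jahn–Teller driving force.
[CuF6]^4-: Ligand charges: each fluoride is −1. With an overall charge of −4 the copper centre must be in the +2 oxidation state. Group 11 minus oxidation state 2 gives a d⁹ configuration. The t₂g⁶e_g³ configuration has an unevenly filled e_g set; the Jahn–Teller theorem predicts a tetragonal distortion (typically axial elongation) to lift the degeneracy.

[CuF6]^4-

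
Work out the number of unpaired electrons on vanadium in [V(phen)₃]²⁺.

3

1,10-phenanthroline is neutral; balancing the +2 overall charge requires V(II).
Group 5 minus oxidation state 2 gives a d³ configuration.
Counting donor atoms: 3×1,10-phenanthroline (bidentate) → 6 donors. Coordination number = 6.
In an octahedral field the d³ configuration is t₂g³e_g⁰ (only one arrangement possible), giving 3 unpaired electrons.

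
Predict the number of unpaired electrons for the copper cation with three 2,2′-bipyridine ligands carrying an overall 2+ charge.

1 unpaired electron

Summing ligand charges against the +2 overall charge gives an oxidation state of +2 for copper.
Group 11 minus oxidation state 2 gives a d⁹ configuration.
Counting donor atoms: 3×2,2′-bipyridine (bidentate) → 6 donors. Coordination number = 6.
In an octahedral field the d⁹ configuration is t₂g⁶e_g³ (only one arrangement possible), giving 1 unpaired electron.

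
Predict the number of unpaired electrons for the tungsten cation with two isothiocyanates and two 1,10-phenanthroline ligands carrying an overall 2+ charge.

2

Ligand charges: each isothiocyanate is −1; 1,10-phenanthroline is neutral. With an overall charge of +2 the tungsten centre must be in the +4 oxidation state.
Group 6 minus oxidation state 4 gives a d² configuration.
Counting donor atoms: 2×isothiocyanate (monodentate) → 2 donors; 2×1,10-phenanthroline (bidentate) → 4 donors. Coordination number = 6.
In an octahedral field the d² configuration is t₂g²e_g⁰ (only one arrangement possible), giving 2 unpaired electrons.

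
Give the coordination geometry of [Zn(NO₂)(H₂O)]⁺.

Summing ligand charges against the +1 overall charge gives an oxidation state of +2 for zinc.
Group 12 minus oxidation state 2 gives a d¹⁰ configuration.
With 2 monodentate ligands the coordination number is 2.
A d¹⁰ ion with only two ligands adopts a linear arrangement (sp hybridisation; no CFSE preference).

linear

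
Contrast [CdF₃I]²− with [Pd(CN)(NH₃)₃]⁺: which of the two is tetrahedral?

[CdF₃I]²−

For [CdF₃I]²−: Each fluoride is −1; each iodide is −1; balancing the −2 overall charge requires Cd(II). Group 12 minus oxidation state 2 gives a d¹⁰ configuration. A d¹⁰ ion has no crystal-field stabilisation preference between square planar and tetrahedral, so four ligands adopt the sterically favoured tetrahedral geometry. → tetrahedral.
For [Pd(CN)(NH₃)₃]⁺: Ligand charges: each cyanide is −1; ammonia is neutral. With an overall charge of +1 the palladium centre must be in the +2 oxidation state. Pd sits in group 10, so the d-electron count is 10 − 2 = 8. A 4d d⁸ ion has a large crystal-field splitting; square planar leaves the high-energy d_{x²−y²} orbital empty and maximises CFSE. → square planar.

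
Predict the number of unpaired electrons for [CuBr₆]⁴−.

Summing ligand charges against the −4 overall charge gives an oxidation state of +2 for copper.
Group 11 minus oxidation state 2 gives a d⁹ configuration.
In an octahedral field the d⁹ configuration is t₂g⁶e_g³ (only one arrangement possible), giving 1 unpaired electron.

1 unpaired electron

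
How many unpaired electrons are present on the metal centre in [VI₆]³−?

Summing ligand charges against the −3 overall charge gives an oxidation state of +3 for vanadium.
Vanadium is a group-5 element; V(III) is therefore d².
In an octahedral field the d² configuration is t₂g²e_g⁰ (only one arrangement possible), giving 2 unpaired electrons.

2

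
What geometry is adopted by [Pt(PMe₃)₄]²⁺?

Ligand charges: trimethylphosphine is neutral. With an overall charge of +2 the platinum centre must be in the +2 oxidation state.
Platinum is a group-10 element; Pt(II) is therefore d⁸.
Coordination number: 4.
A 5d d⁸ ion has a large crystal-field splitting; square planar leaves the high-energy d_{x²−y²} orbital empty and maximises CFSE.

square planar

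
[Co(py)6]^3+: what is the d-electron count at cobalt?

Summing ligand charges against the +3 overall charge gives an oxidation state of +3 for cobalt.
Group 9 minus oxidation state 3 gives a d⁶ configuration.

d⁶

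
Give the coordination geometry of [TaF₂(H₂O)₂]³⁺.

tetrahedral

Ligand charges: each fluoride is −1; water is neutral. With an overall charge of +3 the tantalum centre must be in the +5 oxidation state.
Ta sits in group 5, so the d-electron count is 5 − 5 = 0.
Coordination number: 4.
A d⁰ ion has no crystal-field stabilisation preference between square planar and tetrahedral, so four ligands adopt the sterically favoured tetrahedral geometry.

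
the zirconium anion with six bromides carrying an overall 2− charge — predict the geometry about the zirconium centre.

octahedral

Summing ligand charges against the −2 overall charge gives an oxidation state of +4 for zirconium.
Zirconium is a group-4 element; Zr(IV) is therefore d⁰.
With 6 monodentate ligands the coordination number is 6.
Six donors around a single metal centre give an octahedral coordination sphere.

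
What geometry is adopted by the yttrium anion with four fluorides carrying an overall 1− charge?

tetrahedral

Summing ligand charges against the −1 overall charge gives an oxidation state of +3 for yttrium.
Group 3 minus oxidation state 3 gives a d⁰ configuration.
Coordination number: 4.
A d⁰ ion has no crystal-field stabilisation preference between square planar and tetrahedral, so four ligands adopt the sterically favoured tetrahedral geometry.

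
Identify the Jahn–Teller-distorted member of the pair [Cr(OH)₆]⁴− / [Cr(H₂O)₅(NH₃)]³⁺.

[Cr(OH)₆]⁴−: Each hydroxide is −1; balancing the −4 overall charge requires Cr(II). Chromium is a group-6 element; Cr(II) is therefore d⁴. Hydroxide is a weak-field ligand for a first-row metal, so the complex is high-spin. The t₂g³e_g¹ (high-spin) configuration has an unevenly filled e_g set; the Jahn–Teller theorem predicts a tetragonal distortion (typically axial elongation) to lift the degeneracy.
[Cr(H₂O)₅(NH₃)]³⁺: Water is neutral; ammonia is neutral; balancing the +3 overall charge requires Cr(III). Chromium is a group-6 element; Cr(III) is therefore d³. The d³ configuration leaves the e_g set evenly filled (or empty) — no strong Jahn–Teller driving force.

[Cr(OH)₆]⁴−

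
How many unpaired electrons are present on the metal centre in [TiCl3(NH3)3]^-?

Ligand charges: each chloride is −1; ammonia is neutral. With an overall charge of −1 the titanium centre must be in the +2 oxidation state.
Group 4 minus oxidation state 2 gives a d² configuration.
In an octahedral field the d² configuration is t₂g²e_g⁰ (only one arrangement possible), giving 2 unpaired electrons.

2 unpaired electrons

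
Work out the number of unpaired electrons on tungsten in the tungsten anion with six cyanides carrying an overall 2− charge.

2 unpaired electrons

Summing ligand charges against the −2 overall charge gives an oxidation state of +4 for tungsten.
W sits in group 6, so the d-electron count is 6 − 4 = 2.
In an octahedral field the d² configuration is t₂g²e_g⁰ (only one arrangement possible), giving 2 unpaired electrons.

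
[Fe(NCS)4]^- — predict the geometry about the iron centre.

Summing ligand charges against the −1 overall charge gives an oxidation state of +3 for iron.
Group 8 minus oxidation state 3 gives a d⁵ configuration.
With 4 monodentate ligands the coordination number is 4.
Isothiocyanate is a weak-field ligand.
A high-spin d⁵ ion has zero CFSE in either geometry, so four ligands adopt the sterically favoured tetrahedral geometry.

tetrahedral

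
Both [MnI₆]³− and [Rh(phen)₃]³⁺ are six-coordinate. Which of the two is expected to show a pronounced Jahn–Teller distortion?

[MnI₆]³−

[MnI₆]³−: Each iodide is −1; balancing the −3 overall charge requires Mn(III). Manganese is a group-7 element; Mn(III) is therefore d⁴. Iodide is a weak-field ligand for a first-row metal, so the complex is high-spin. The t₂g³e_g¹ (high-spin) configuration has an unevenly filled e_g set; the Jahn–Teller theorem predicts a tetragonal distortion (typically axial elongation) to lift the degeneracy.
[Rh(phen)₃]³⁺: 1,10-phenanthroline is neutral; balancing the +3 overall charge requires Rh(III). Rh sits in group 9, so the d-electron count is 9 − 3 = 6. A 4d ion has a large Δₒ and is invariably low-spin. The d⁶ configuration leaves the e_g set evenly filled (or empty) — no strong Jahn–Teller driving force.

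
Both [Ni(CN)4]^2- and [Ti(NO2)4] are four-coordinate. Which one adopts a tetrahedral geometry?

For [Ni(CN)4]^2-: Summing ligand charges against the −2 overall charge gives an oxidation state of +2 for nickel. Nickel is a group-10 element; Ni(II) is therefore d⁸. Cyanide is a strong-field ligand (high in the spectrochemical series). A 3d d⁸ ion with strong-field ligands gains enough CFSE to favour square planar over tetrahedral. → square planar.
For [Ti(NO2)4]: Ligand charges: each nitro (N-bound nitrite) is −1. With an overall charge of 0 the titanium centre must be in the +4 oxidation state. Titanium is a group-4 element; Ti(IV) is therefore d⁰. A d⁰ ion has no crystal-field stabilisation preference between square planar and tetrahedral, so four ligands adopt the sterically favoured tetrahedral geometry. → tetrahedral.

[Ti(NO2)4]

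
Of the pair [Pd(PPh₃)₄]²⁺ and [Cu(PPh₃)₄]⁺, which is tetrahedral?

For [Pd(PPh₃)₄]²⁺: Summing ligand charges against the +2 overall charge gives an oxidation state of +2 for palladium. Pd sits in group 10, so the d-electron count is 10 − 2 = 8. A 4d d⁸ ion has a large crystal-field splitting; square planar leaves the high-energy d_{x²−y²} orbital empty and maximises CFSE. → square planar.
For [Cu(PPh₃)₄]⁺: Summing ligand charges against the +1 overall charge gives an oxidation state of +1 for copper. Group 11 minus oxidation state 1 gives a d¹⁰ configuration. A d¹⁰ ion has no crystal-field stabilisation preference between square planar and tetrahedral, so four ligands adopt the sterically favoured tetrahedral geometry. → tetrahedral.

[Cu(PPh₃)₄]⁺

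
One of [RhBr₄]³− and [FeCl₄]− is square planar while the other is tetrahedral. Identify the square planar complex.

For [RhBr₄]³−: Ligand charges: each bromide is −1. With an overall charge of −3 the rhodium centre must be in the +1 oxidation state. Group 9 minus oxidation state 1 gives a d⁸ configuration. A 4d d⁸ ion has a large crystal-field splitting; square planar leaves the high-energy d_{x²−y²} orbital empty and maximises CFSE. → square planar.
For [FeCl₄]−: Summing ligand charges against the −1 overall charge gives an oxidation state of +3 for iron. Iron is a group-8 element; Fe(III) is therefore d⁵. A high-spin d⁵ ion has zero CFSE in either geometry, so four ligands adopt the sterically favoured tetrahedral geometry. → tetrahedral.

[RhBr₄]³−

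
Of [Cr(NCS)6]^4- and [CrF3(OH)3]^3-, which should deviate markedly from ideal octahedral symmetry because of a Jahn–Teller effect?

[Cr(NCS)6]^4-

[Cr(NCS)6]^4-: Each isothiocyanate is −1; balancing the −4 overall charge requires Cr(II). Chromium is a group-6 element; Cr(II) is therefore d⁴. Isothiocyanate is a weak-field ligand for a first-row metal, so the complex is high-spin. The t₂g³e_g¹ (high-spin) configuration has an unevenly filled e_g set; the Jahn–Teller theorem predicts a tetragonal distortion (typically axial elongation) to lift the degeneracy.
[CrF3(OH)3]^3-: Ligand charges: each fluoride is −1; each hydroxide is −1. With an overall charge of −3 the chromium centre must be in the +3 oxidation state. Chromium is a group-6 element; Cr(III) is therefore d³. The d³ configuration leaves the e_g set evenly filled (or empty) — no strong Jahn–Teller driving force.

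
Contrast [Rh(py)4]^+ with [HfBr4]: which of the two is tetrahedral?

[HfBr4]

For [Rh(py)4]^+: Pyridine is neutral; balancing the +1 overall charge requires Rh(I). Group 9 minus oxidation state 1 gives a d⁸ configuration. A 4d d⁸ ion has a large crystal-field splitting; square planar leaves the high-energy d_{x²−y²} orbital empty and maximises CFSE. → square planar.
For [HfBr4]: Each bromide is −1; balancing the 0 overall charge requires Hf(IV). Hf sits in group 4, so the d-electron count is 4 − 4 = 0. A d⁰ ion has no crystal-field stabilisation preference between square planar and tetrahedral, so four ligands adopt the sterically favoured tetrahedral geometry. → tetrahedral.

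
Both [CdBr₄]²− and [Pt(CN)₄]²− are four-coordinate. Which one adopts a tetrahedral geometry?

[CdBr₄]²−

For [CdBr₄]²−: Ligand charges: each bromide is −1. With an overall charge of −2 the cadmium centre must be in the +2 oxidation state. Cadmium is a group-12 element; Cd(II) is therefore d¹⁰. A d¹⁰ ion has no crystal-field stabilisation preference between square planar and tetrahedral, so four ligands adopt the sterically favoured tetrahedral geometry. → tetrahedral.
For [Pt(CN)₄]²−: Each cyanide is −1; balancing the −2 overall charge requires Pt(II). Pt sits in group 10, so the d-electron count is 10 − 2 = 8. A 5d d⁸ ion has a large crystal-field splitting; square planar leaves the high-energy d_{x²−y²} orbital empty and maximises CFSE. → square planar.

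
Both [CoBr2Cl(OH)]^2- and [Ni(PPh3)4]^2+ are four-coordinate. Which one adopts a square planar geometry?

For [CoBr2Cl(OH)]^2-: Summing ligand charges against the −2 overall charge gives an oxidation state of +2 for cobalt. Cobalt is a group-9 element; Co(II) is therefore d⁷. For a high-spin 3d d⁷ ion with weak-field ligands the small Δₜ gives little square-planar CFSE advantage, so four ligands adopt the sterically favoured tetrahedral geometry. → tetrahedral.
For [Ni(PPh3)4]^2+: Summing ligand charges against the +2 overall charge gives an oxidation state of +2 for nickel. Nickel is a group-10 element; Ni(II) is therefore d⁸. Triphenylphosphine is a strong-field ligand (high in the spectrochemical series). A 3d d⁸ ion with strong-field ligands gains enough CFSE to favour square planar over tetrahedral. → square planar.

[Ni(PPh3)4]^2+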